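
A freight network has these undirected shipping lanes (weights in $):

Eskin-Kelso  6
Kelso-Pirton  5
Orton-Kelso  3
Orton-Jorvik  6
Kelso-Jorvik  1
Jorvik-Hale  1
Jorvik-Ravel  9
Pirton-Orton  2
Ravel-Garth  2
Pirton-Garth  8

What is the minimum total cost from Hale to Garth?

Compare a few routes:
Hale–Jorvik–Ravel–Garth: 1+9+2 = 12
Hale–Jorvik–Kelso–Pirton–Garth: 1+1+5+8 = 15
Hale–Jorvik–Kelso–Orton–Pirton–Garth: 1+1+3+2+8 = 15
Hale–Jorvik–Orton–Pirton–Garth: 1+6+2+8 = 17
Cheapest is Hale–Jorvik–Ravel–Garth at $12.

$12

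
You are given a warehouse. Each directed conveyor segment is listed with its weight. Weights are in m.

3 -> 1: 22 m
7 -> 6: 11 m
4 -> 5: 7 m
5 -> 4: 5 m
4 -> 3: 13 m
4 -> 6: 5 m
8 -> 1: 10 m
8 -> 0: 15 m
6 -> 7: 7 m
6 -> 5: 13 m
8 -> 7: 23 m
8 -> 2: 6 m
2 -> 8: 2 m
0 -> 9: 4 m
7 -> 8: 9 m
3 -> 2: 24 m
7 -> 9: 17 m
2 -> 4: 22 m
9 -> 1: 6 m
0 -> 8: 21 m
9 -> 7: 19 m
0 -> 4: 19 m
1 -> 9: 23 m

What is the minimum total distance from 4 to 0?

Settle nodes by increasing distance from 4:
4: 0
6: 5  (via 4)
5: 7  (via 4)
7: 12  (via 6)
3: 13  (via 4)
8: 21  (via 7)
2: 27  (via 8)
9: 29  (via 7)
1: 31  (via 8)
0: 36  (via 8)
Shortest route: 4–6–7–8–0 = 36 m.

36 m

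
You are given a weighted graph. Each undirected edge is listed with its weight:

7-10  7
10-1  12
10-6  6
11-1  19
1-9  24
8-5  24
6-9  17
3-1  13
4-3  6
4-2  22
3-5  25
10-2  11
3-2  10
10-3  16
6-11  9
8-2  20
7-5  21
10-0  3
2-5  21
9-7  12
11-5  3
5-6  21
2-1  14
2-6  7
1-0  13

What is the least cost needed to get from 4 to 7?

Enumerating some paths:
4 → 3 → 2 → 6 → 10 → 7: 6+10+7+6+7 = 36
4 → 3 → 10 → 7: 6+16+7 = 29
4 → 3 → 2 → 10 → 7: 6+10+11+7 = 34
The minimum is 29 via 4 → 3 → 10 → 7.

29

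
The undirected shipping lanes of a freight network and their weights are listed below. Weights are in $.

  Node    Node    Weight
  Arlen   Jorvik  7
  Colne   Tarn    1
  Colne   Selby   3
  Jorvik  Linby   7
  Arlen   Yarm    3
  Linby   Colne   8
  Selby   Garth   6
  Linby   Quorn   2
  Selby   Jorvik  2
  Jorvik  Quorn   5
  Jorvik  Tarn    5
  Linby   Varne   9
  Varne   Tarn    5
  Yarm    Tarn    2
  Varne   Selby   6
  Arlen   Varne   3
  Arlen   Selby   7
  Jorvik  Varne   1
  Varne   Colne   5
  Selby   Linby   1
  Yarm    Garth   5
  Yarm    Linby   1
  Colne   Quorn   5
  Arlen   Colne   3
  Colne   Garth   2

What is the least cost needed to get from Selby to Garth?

$5

Enumerating some paths:
Selby → Garth: 6 = 6
Selby → Linby → Yarm → Garth: 1+1+5 = 7
Selby → Linby → Yarm → Tarn → Colne → Garth: 1+1+2+1+2 = 7
Selby → Colne → Garth: 3+2 = 5
Cheapest is Selby → Colne → Garth at $5.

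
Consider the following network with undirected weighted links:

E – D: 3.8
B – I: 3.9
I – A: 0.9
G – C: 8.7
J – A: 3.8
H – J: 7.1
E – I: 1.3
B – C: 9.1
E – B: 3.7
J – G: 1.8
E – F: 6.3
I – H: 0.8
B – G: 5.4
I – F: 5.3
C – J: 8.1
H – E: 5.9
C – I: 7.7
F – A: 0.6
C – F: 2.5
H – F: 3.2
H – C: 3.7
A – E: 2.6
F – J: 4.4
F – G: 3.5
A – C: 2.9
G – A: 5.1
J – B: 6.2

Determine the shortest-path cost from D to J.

9.8

Settle nodes by increasing distance from D:
D: 0
E: 3.8  (via D)
I: 5.1  (via E)
H: 5.9  (via I)
A: 6  (via I)
F: 6.6  (via A)
B: 7.5  (via E)
C: 8.9  (via A)
J: 9.8  (via A)
Shortest route: D–E–I–A–J = 9.8.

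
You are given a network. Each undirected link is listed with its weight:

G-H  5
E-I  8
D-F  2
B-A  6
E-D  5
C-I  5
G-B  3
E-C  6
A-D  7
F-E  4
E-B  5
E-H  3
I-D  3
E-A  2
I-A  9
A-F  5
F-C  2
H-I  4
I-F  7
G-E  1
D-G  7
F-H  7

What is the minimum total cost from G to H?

Compare a few routes:
G → E → H: 1+3 = 4
G → H: 5 = 5
Cheapest is G → E → H at 4.

4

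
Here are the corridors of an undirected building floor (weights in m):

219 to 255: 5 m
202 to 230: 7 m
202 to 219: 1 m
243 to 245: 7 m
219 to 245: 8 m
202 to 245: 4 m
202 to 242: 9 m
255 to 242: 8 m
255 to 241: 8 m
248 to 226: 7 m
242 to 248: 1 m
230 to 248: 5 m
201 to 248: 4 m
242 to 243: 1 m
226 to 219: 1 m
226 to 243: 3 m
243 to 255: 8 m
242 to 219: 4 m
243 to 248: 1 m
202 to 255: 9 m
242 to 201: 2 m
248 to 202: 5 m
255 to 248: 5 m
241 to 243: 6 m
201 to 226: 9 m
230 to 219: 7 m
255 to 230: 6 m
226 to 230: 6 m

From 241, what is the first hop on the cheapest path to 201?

243

Compare a few routes:
241 - 243 - 248 - 201: 6+1+4 = 11
241 - 243 - 248 - 242 - 201: 6+1+1+2 = 10
241 - 243 - 242 - 201: 6+1+2 = 9
Cheapest is 241 - 243 - 242 - 201 at 9 m.
So from 241 the first move is to 243.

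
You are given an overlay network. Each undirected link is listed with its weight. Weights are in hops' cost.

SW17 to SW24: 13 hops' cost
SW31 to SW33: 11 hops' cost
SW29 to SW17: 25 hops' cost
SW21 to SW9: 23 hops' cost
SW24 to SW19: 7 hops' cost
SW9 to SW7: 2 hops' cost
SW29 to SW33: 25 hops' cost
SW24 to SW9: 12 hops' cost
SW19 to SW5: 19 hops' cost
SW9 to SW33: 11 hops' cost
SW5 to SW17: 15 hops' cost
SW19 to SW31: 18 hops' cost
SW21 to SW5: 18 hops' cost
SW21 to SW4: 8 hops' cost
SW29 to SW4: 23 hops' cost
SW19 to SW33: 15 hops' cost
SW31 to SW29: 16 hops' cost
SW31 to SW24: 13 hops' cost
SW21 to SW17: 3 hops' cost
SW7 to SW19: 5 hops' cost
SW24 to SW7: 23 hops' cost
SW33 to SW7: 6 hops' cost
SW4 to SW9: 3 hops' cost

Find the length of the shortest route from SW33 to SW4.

Enumerating some paths:
SW33 - SW7 - SW9 - SW4: 6+2+3 = 11
SW33 - SW9 - SW4: 11+3 = 14
SW33 - SW19 - SW7 - SW9 - SW4: 15+5+2+3 = 25
The minimum is 11 hops' cost via SW33 - SW7 - SW9 - SW4.

11 hops' cost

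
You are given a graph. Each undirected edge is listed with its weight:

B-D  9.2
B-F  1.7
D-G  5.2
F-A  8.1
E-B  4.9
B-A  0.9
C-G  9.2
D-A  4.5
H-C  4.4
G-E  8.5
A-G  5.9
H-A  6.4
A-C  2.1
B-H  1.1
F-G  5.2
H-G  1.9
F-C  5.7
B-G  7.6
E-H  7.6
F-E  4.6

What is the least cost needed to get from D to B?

Settle nodes by increasing distance from D:
D: 0
A: 4.5  (via D)
G: 5.2  (via D)
B: 5.4  (via A)
Shortest route: D–A–B = 5.4.

5.4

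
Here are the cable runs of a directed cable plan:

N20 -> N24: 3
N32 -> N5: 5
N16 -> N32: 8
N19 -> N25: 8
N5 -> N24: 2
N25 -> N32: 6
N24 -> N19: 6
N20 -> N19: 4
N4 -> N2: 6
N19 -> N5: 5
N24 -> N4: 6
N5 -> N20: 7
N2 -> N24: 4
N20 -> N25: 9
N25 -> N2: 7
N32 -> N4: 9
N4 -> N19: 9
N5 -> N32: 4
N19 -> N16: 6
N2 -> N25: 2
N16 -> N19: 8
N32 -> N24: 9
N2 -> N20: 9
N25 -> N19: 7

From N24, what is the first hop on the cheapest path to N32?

Enumerating some paths:
N24 - N4 - N2 - N25 - N32: 6+6+2+6 = 20
N24 - N19 - N5 - N32: 6+5+4 = 15
The minimum is 15 via N24 - N19 - N5 - N32.
So from N24 the first move is to N19.

N19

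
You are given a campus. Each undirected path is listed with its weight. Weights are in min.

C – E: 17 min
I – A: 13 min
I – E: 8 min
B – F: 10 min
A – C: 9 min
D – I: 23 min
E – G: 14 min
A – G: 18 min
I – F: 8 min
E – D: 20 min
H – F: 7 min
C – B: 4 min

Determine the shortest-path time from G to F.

Settle nodes by increasing distance from G:
G: 0
E: 14  (via G)
A: 18  (via G)
I: 22  (via E)
C: 27  (via A)
F: 30  (via I)
Shortest route: G → E → I → F = 30 min.

30 min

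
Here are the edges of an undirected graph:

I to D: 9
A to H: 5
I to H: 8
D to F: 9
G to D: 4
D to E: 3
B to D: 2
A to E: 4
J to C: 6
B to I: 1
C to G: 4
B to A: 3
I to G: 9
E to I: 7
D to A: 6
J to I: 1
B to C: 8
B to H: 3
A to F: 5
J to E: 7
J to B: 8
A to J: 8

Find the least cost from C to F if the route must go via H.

21

Shortest C→H: C → B → H = 11
Shortest H→F: H → A → F = 10
Total via H: 11 + 10 = 21.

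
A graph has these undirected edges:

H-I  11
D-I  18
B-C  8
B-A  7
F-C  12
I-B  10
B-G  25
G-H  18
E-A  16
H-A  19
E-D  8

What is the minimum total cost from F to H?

Compare a few routes:
F–C–B–I–H: 12+8+10+11 = 41
F–C–B–G–H: 12+8+25+18 = 63
F–C–B–A–H: 12+8+7+19 = 46
Cheapest is F–C–B–I–H at 41.

41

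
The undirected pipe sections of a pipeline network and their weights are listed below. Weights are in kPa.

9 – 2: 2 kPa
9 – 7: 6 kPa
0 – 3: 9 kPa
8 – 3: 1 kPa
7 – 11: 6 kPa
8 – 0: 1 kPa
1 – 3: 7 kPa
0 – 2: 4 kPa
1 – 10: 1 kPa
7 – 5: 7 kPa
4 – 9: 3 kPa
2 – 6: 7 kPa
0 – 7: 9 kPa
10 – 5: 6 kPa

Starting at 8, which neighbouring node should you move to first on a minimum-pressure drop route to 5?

Enumerating some paths:
8 - 0 - 3 - 1 - 10 - 5: 1+9+7+1+6 = 24
8 - 0 - 7 - 5: 1+9+7 = 17
8 - 0 - 2 - 9 - 7 - 5: 1+4+2+6+7 = 20
8 - 3 - 1 - 10 - 5: 1+7+1+6 = 15
Cheapest is 8 - 3 - 1 - 10 - 5 at 15 kPa.
So from 8 the first move is to 3.

3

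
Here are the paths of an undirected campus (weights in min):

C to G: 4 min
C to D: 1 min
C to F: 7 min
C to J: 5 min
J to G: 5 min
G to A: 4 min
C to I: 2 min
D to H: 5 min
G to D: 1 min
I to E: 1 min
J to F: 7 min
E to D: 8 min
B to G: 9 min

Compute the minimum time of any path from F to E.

10 min

Candidate routes:
F–C–D–E: 7+1+8 = 16
F–C–I–E: 7+2+1 = 10
F–J–G–D–C–I–E: 7+5+1+1+2+1 = 17
F–J–C–I–E: 7+5+2+1 = 15
Cheapest is F–C–I–E at 10 min.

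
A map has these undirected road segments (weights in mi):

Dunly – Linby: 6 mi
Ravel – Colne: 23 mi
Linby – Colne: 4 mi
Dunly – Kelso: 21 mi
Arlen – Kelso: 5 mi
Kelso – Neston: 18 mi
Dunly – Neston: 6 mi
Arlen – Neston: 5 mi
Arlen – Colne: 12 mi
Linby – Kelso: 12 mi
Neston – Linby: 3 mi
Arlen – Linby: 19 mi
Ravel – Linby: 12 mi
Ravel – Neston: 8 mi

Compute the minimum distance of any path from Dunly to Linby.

6 mi

Settle nodes by increasing distance from Dunly:
Dunly: 0
Neston: 6  (via Dunly)
Linby: 6  (via Dunly)
Shortest route: Dunly → Linby = 6 mi.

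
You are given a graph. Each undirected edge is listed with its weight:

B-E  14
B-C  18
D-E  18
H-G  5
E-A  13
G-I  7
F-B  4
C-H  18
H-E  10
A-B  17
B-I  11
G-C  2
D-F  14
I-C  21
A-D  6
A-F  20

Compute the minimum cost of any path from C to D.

35

Compare a few routes:
C - G - H - E - A - D: 2+5+10+13+6 = 36
C - G - H - E - D: 2+5+10+18 = 35
C - B - F - D: 18+4+14 = 36
The minimum is 35 via C - G - H - E - D.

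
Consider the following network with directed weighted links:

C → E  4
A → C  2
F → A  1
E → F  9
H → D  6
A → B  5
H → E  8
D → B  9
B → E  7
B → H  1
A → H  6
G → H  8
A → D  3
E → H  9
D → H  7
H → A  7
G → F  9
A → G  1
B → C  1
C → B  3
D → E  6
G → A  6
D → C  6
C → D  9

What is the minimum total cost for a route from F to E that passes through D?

Best F to D: F–A–D costing 4
Best D to E: D–E costing 6
Total via D: 4 + 6 = 10.

10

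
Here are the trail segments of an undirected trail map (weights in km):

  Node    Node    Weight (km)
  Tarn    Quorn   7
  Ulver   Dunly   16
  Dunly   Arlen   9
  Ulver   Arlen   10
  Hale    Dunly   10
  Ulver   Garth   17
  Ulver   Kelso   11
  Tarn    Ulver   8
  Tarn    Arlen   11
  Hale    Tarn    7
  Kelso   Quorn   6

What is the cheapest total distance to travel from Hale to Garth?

Enumerating some paths:
Hale–Tarn–Arlen–Ulver–Garth: 7+11+10+17 = 45
Hale–Dunly–Ulver–Garth: 10+16+17 = 43
Hale–Tarn–Ulver–Garth: 7+8+17 = 32
Cheapest is Hale–Tarn–Ulver–Garth at 32 km.

32 km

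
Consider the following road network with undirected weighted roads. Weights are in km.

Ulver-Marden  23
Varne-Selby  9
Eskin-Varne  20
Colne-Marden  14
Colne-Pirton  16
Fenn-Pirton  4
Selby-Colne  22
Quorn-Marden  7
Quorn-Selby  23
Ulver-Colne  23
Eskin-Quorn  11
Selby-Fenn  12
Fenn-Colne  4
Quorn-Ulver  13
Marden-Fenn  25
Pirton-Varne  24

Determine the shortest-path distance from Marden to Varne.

38 km

Candidate routes:
Marden - Quorn - Selby - Varne: 7+23+9 = 39
Marden - Quorn - Eskin - Varne: 7+11+20 = 38
Cheapest is Marden - Quorn - Eskin - Varne at 38 km.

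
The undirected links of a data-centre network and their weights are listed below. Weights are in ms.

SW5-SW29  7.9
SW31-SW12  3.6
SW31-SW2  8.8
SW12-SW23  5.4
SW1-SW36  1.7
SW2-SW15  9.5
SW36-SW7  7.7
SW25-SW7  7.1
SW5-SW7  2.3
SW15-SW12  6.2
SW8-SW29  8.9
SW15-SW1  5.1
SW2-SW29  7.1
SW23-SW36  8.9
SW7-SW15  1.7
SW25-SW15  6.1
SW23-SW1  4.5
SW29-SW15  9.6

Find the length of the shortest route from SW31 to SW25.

15.9 ms

Settle nodes by increasing distance from SW31:
SW31: 0
SW12: 3.6  (via SW31)
SW2: 8.8  (via SW31)
SW23: 9  (via SW12)
SW15: 9.8  (via SW12)
SW7: 11.5  (via SW15)
SW1: 13.5  (via SW23)
SW5: 13.8  (via SW7)
SW36: 15.2  (via SW1)
SW25: 15.9  (via SW15)
Shortest route: SW31–SW12–SW15–SW25 = 15.9 ms.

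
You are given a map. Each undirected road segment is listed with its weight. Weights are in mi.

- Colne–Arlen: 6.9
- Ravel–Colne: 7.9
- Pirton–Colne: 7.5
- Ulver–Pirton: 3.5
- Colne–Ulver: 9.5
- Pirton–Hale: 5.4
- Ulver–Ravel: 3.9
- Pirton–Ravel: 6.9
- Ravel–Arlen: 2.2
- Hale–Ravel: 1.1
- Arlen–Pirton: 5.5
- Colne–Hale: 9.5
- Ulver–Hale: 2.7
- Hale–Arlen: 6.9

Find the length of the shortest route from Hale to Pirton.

Running Dijkstra from Hale:
Hale: 0
Ravel: 1.1  (via Hale)
Ulver: 2.7  (via Hale)
Arlen: 3.3  (via Ravel)
Pirton: 5.4  (via Hale)
Shortest route: Hale–Pirton = 5.4 mi.

5.4 mi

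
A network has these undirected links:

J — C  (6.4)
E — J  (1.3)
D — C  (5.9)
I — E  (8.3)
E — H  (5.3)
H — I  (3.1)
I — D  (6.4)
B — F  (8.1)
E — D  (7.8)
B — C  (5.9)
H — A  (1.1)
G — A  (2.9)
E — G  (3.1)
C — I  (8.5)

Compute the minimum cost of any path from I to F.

22.5

Candidate routes:
I → E → J → C → B → F: 8.3+1.3+6.4+5.9+8.1 = 30
I → D → C → B → F: 6.4+5.9+5.9+8.1 = 26.3
I → C → B → F: 8.5+5.9+8.1 = 22.5
The minimum is 22.5 via I → C → B → F.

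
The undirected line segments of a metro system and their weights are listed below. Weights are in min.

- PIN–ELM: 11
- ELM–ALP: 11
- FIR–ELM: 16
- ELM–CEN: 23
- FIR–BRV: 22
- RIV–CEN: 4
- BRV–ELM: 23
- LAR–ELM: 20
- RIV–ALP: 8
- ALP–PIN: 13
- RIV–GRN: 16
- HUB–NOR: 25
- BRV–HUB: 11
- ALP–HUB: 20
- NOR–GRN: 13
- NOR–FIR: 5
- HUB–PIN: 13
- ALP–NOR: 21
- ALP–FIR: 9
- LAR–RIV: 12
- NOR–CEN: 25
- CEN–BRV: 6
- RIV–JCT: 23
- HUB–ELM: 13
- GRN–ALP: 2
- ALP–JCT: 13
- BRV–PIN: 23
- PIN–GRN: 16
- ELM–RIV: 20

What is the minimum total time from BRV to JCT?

Candidate routes:
BRV → CEN → RIV → JCT: 6+4+23 = 33
BRV → HUB → ALP → JCT: 11+20+13 = 44
BRV → CEN → RIV → ALP → JCT: 6+4+8+13 = 31
BRV → CEN → RIV → GRN → ALP → JCT: 6+4+16+2+13 = 41
The minimum is 31 min via BRV → CEN → RIV → ALP → JCT.

31 min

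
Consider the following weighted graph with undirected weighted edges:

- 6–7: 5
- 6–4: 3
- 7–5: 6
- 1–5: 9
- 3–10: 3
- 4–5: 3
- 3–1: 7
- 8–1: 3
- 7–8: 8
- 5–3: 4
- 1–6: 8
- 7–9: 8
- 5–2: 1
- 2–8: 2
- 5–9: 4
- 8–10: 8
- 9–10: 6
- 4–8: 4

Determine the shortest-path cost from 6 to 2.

7

Compare a few routes:
6 → 4 → 8 → 2: 3+4+2 = 9
6 → 4 → 5 → 2: 3+3+1 = 7
The minimum is 7 via 6 → 4 → 5 → 2.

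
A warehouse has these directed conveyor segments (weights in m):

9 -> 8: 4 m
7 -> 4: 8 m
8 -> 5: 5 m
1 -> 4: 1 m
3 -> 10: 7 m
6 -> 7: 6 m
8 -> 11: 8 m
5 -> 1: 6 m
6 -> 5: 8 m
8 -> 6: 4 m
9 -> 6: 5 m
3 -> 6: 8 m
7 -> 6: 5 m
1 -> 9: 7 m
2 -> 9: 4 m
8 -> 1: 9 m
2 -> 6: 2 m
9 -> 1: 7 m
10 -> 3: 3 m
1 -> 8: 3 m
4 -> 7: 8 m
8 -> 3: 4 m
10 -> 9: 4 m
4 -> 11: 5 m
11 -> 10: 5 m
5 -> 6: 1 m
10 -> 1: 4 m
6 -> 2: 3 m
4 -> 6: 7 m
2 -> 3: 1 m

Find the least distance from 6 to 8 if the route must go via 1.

17 m

Best 6 to 1: 6 → 2 → 9 → 1 costing 14
Best 1 to 8: 1 → 8 costing 3
Total via 1: 14 + 3 = 17 m.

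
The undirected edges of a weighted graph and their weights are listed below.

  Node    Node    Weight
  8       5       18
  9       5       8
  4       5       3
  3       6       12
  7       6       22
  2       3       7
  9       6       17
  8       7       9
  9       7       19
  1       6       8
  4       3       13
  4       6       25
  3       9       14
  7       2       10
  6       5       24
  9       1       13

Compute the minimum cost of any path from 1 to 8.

Shortest distances from 1:
1: 0
6: 8  (via 1)
9: 13  (via 1)
3: 20  (via 6)
5: 21  (via 9)
4: 24  (via 5)
2: 27  (via 3)
7: 30  (via 6)
8: 39  (via 5)
Shortest route: 1–9–5–8 = 39.

39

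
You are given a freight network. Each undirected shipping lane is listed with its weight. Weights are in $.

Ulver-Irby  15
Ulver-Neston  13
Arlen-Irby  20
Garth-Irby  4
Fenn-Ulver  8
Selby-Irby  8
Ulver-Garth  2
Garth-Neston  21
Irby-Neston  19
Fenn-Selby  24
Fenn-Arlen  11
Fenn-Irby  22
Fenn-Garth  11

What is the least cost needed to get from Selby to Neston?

Running Dijkstra from Selby:
Selby: 0
Irby: 8  (via Selby)
Garth: 12  (via Irby)
Ulver: 14  (via Garth)
Fenn: 22  (via Ulver)
Neston: 27  (via Irby)
Shortest route: Selby–Irby–Neston = $27.

$27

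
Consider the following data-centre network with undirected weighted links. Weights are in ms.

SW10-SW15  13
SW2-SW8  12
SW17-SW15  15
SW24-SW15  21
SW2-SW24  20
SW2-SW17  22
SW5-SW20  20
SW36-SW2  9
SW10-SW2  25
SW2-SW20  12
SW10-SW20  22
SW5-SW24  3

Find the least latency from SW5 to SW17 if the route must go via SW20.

54 ms

Shortest SW5→SW20: SW5–SW20 = 20
Best SW20 to SW17: SW20–SW2–SW17 costing 34
Total via SW20: 20 + 34 = 54 ms.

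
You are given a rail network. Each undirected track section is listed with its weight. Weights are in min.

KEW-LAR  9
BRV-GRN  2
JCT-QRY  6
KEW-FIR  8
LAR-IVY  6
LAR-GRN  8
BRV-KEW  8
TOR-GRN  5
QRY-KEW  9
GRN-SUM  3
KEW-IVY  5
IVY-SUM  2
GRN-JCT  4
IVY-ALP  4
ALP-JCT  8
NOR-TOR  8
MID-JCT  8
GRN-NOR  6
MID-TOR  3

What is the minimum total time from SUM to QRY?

13 min

Candidate routes:
SUM–IVY–KEW–QRY: 2+5+9 = 16
SUM–GRN–JCT–QRY: 3+4+6 = 13
Cheapest is SUM–GRN–JCT–QRY at 13 min.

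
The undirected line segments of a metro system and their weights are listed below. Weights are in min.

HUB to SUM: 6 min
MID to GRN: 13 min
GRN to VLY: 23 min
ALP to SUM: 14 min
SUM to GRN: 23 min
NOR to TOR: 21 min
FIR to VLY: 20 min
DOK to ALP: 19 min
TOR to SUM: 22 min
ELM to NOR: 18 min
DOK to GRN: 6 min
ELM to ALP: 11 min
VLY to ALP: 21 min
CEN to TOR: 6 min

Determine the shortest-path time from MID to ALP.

38 min

Compare a few routes:
MID–GRN–DOK–ALP: 13+6+19 = 38
MID–GRN–SUM–ALP: 13+23+14 = 50
The minimum is 38 min via MID–GRN–DOK–ALP.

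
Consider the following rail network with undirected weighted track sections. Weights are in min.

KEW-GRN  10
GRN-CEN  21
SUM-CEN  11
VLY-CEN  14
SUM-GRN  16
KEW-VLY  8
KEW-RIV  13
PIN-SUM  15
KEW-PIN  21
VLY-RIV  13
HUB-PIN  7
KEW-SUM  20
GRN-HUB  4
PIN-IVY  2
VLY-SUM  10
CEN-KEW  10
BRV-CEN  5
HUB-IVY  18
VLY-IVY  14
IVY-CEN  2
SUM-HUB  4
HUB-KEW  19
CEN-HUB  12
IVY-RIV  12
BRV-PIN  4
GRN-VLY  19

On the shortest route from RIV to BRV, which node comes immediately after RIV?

Candidate routes:
RIV → IVY → PIN → BRV: 12+2+4 = 18
RIV → KEW → CEN → BRV: 13+10+5 = 28
RIV → KEW → CEN → IVY → PIN → BRV: 13+10+2+2+4 = 31
RIV → IVY → CEN → BRV: 12+2+5 = 19
Cheapest is RIV → IVY → PIN → BRV at 18 min.
So from RIV the first move is to IVY.

IVY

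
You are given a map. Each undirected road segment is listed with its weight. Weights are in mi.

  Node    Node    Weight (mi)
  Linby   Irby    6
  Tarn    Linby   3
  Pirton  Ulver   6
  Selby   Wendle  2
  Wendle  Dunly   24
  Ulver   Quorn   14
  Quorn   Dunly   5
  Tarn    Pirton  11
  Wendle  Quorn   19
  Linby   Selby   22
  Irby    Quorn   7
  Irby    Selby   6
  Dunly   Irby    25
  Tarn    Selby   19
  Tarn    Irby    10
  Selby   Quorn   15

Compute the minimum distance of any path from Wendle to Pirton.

Settle nodes by increasing distance from Wendle:
Wendle: 0
Selby: 2  (via Wendle)
Irby: 8  (via Selby)
Linby: 14  (via Irby)
Quorn: 15  (via Irby)
Tarn: 17  (via Linby)
Dunly: 20  (via Quorn)
Pirton: 28  (via Tarn)
Shortest route: Wendle–Selby–Irby–Linby–Tarn–Pirton = 28 mi.

28 mi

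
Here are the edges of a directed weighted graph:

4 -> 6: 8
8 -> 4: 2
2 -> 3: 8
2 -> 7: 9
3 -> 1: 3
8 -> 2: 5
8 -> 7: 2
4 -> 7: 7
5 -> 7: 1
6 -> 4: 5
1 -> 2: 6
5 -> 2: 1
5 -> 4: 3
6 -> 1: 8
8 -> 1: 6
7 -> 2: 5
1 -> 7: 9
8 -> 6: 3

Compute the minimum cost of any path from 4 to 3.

20

Settle nodes by increasing distance from 4:
4: 0
7: 7  (via 4)
6: 8  (via 4)
2: 12  (via 7)
1: 16  (via 6)
3: 20  (via 2)
Shortest route: 4–7–2–3 = 20.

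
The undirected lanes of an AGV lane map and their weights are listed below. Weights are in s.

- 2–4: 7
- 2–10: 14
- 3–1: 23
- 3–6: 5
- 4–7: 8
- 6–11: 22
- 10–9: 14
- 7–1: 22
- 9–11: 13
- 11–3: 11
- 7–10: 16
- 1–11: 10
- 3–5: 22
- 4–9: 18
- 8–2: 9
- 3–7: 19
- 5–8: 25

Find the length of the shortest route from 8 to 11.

47 s

Running Dijkstra from 8:
8: 0
2: 9  (via 8)
4: 16  (via 2)
10: 23  (via 2)
7: 24  (via 4)
5: 25  (via 8)
9: 34  (via 4)
3: 43  (via 7)
1: 46  (via 7)
11: 47  (via 9)
Shortest route: 8–2–4–9–11 = 47 s.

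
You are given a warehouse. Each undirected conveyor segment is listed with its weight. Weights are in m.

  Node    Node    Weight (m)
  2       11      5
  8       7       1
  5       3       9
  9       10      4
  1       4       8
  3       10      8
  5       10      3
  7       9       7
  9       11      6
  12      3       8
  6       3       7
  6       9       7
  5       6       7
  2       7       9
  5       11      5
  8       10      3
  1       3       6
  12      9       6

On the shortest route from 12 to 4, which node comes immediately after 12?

Compare a few routes:
12 → 3 → 1 → 4: 8+6+8 = 22
12 → 9 → 10 → 3 → 1 → 4: 6+4+8+6+8 = 32
12 → 9 → 6 → 3 → 1 → 4: 6+7+7+6+8 = 34
Cheapest is 12 → 3 → 1 → 4 at 22 m.
So from 12 the first move is to 3.

3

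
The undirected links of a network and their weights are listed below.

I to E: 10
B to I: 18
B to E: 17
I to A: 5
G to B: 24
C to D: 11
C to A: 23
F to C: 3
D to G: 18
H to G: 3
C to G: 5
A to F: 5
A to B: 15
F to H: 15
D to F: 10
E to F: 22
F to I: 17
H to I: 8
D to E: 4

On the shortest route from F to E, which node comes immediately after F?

D

Candidate routes:
F → D → E: 10+4 = 14
F → A → I → E: 5+5+10 = 20
F → C → D → E: 3+11+4 = 18
Cheapest is F → D → E at 14.
So from F the first move is to D.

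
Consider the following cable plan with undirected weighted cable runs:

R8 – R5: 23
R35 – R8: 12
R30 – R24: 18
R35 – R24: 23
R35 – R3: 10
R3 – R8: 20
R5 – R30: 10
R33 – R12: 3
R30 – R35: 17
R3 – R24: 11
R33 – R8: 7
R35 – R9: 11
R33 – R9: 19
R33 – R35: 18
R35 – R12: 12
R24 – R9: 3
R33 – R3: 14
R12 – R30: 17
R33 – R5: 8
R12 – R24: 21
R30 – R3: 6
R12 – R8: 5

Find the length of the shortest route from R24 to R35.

Compare a few routes:
R24 - R9 - R35: 3+11 = 14
R24 - R3 - R35: 11+10 = 21
Cheapest is R24 - R9 - R35 at 14.

14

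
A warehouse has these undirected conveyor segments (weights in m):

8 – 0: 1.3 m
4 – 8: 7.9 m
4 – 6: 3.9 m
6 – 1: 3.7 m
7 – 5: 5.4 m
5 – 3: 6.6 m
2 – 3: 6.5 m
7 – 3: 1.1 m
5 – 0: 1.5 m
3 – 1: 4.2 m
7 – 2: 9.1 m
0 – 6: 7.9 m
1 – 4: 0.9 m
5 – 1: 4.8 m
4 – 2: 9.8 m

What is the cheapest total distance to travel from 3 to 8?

Candidate routes:
3 → 5 → 0 → 8: 6.6+1.5+1.3 = 9.4
3 → 7 → 5 → 0 → 8: 1.1+5.4+1.5+1.3 = 9.3
Cheapest is 3 → 7 → 5 → 0 → 8 at 9.3 m.

9.3 m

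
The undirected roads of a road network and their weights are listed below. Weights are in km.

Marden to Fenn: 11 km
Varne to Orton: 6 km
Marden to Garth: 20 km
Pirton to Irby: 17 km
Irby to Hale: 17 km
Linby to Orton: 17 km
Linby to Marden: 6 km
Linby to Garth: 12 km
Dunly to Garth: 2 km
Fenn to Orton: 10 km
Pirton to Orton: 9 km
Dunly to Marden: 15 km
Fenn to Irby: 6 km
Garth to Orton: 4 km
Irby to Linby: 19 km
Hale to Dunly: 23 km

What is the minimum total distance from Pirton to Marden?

Shortest distances from Pirton:
Pirton: 0
Orton: 9  (via Pirton)
Garth: 13  (via Orton)
Dunly: 15  (via Garth)
Varne: 15  (via Orton)
Irby: 17  (via Pirton)
Fenn: 19  (via Orton)
Linby: 25  (via Garth)
Marden: 30  (via Dunly)
Shortest route: Pirton → Orton → Garth → Dunly → Marden = 30 km.

30 km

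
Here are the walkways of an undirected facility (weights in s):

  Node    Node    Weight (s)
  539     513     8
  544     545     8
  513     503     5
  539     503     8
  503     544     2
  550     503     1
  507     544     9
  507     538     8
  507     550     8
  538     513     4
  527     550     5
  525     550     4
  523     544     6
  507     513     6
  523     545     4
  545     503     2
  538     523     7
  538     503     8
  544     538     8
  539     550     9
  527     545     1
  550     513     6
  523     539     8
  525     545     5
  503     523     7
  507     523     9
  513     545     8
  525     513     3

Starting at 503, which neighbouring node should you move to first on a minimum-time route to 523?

545

Candidate routes:
503 - 545 - 523: 2+4 = 6
503 - 523: 7 = 7
Cheapest is 503 - 545 - 523 at 6 s.
So from 503 the first move is to 545.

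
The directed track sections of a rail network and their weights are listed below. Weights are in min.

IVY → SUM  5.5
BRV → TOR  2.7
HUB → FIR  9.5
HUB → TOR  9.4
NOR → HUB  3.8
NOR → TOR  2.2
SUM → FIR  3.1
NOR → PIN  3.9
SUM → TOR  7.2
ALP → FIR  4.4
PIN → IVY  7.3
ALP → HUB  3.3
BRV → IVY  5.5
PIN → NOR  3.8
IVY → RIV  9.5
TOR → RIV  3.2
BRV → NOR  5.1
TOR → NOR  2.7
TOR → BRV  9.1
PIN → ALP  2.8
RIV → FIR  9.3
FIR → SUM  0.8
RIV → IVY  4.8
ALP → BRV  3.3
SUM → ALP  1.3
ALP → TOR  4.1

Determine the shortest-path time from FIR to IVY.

Candidate routes:
FIR → SUM → ALP → TOR → RIV → IVY: 0.8+1.3+4.1+3.2+4.8 = 14.2
FIR → SUM → TOR → RIV → IVY: 0.8+7.2+3.2+4.8 = 16
FIR → SUM → ALP → BRV → IVY: 0.8+1.3+3.3+5.5 = 10.9
The minimum is 10.9 min via FIR → SUM → ALP → BRV → IVY.

10.9 min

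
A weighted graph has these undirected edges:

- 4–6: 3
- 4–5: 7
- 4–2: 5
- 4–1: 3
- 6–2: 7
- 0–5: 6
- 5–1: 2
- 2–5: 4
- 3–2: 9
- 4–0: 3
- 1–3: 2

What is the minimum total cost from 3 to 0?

8

Shortest distances from 3:
3: 0
1: 2  (via 3)
5: 4  (via 1)
4: 5  (via 1)
0: 8  (via 4)
Shortest route: 3–1–4–0 = 8.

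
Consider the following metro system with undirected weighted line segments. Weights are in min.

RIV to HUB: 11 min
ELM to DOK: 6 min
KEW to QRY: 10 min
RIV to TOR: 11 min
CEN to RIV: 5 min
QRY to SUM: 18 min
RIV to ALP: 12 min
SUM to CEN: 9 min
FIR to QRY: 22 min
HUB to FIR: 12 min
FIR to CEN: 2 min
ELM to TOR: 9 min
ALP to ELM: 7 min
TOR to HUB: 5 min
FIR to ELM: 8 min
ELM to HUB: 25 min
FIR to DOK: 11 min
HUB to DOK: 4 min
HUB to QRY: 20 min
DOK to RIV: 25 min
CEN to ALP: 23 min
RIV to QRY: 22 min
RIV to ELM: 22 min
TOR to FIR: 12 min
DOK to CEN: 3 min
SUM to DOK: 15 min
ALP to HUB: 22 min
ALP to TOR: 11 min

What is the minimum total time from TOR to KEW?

Compare a few routes:
TOR → HUB → QRY → KEW: 5+20+10 = 35
TOR → FIR → QRY → KEW: 12+22+10 = 44
TOR → HUB → DOK → CEN → FIR → QRY → KEW: 5+4+3+2+22+10 = 46
TOR → RIV → QRY → KEW: 11+22+10 = 43
The minimum is 35 min via TOR → HUB → QRY → KEW.

35 min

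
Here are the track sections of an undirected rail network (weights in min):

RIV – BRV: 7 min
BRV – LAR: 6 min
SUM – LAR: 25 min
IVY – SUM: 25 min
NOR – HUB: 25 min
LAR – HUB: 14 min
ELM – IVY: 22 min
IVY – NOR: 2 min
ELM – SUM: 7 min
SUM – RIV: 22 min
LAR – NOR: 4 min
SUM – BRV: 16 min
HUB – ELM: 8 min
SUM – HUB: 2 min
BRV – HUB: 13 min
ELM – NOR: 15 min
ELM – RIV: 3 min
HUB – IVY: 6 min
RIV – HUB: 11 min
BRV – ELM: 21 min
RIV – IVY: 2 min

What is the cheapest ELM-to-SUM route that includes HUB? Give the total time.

Shortest ELM→HUB: ELM–HUB = 8
Shortest HUB→SUM: HUB–SUM = 2
Total via HUB: 8 + 2 = 10 min.

10 min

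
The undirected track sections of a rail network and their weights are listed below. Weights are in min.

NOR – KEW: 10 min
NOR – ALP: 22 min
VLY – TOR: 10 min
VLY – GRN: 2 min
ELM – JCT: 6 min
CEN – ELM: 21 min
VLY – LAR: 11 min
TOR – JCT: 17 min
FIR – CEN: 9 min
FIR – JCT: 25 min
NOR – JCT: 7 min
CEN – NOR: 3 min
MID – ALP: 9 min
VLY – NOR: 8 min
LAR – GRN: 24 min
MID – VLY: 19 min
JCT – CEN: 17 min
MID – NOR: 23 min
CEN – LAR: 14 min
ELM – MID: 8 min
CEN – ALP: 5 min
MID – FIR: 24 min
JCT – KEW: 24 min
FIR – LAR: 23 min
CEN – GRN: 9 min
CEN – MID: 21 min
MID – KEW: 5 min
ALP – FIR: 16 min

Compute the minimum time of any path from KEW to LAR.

Candidate routes:
KEW → NOR → CEN → LAR: 10+3+14 = 27
KEW → NOR → VLY → LAR: 10+8+11 = 29
The minimum is 27 min via KEW → NOR → CEN → LAR.

27 min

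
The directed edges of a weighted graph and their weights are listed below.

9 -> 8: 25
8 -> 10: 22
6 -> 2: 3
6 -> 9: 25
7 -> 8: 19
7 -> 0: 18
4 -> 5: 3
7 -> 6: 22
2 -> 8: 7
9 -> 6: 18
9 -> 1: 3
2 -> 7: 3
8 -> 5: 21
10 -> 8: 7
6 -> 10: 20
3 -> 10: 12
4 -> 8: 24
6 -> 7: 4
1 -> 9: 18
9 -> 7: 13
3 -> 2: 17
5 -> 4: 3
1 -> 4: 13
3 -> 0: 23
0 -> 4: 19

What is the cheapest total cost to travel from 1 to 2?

39

Shortest distances from 1:
1: 0
4: 13  (via 1)
5: 16  (via 4)
9: 18  (via 1)
7: 31  (via 9)
6: 36  (via 9)
8: 37  (via 4)
2: 39  (via 6)
Shortest route: 1–9–6–2 = 39.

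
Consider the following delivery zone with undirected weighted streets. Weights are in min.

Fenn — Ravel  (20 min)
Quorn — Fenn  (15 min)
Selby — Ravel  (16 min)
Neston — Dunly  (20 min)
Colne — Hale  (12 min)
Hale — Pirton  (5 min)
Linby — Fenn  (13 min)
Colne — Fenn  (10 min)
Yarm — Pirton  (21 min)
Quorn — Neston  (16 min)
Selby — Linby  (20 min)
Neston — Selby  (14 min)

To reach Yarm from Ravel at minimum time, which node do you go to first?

Enumerating some paths:
Ravel–Selby–Linby–Fenn–Colne–Hale–Pirton–Yarm: 16+20+13+10+12+5+21 = 97
Ravel–Fenn–Colne–Hale–Pirton–Yarm: 20+10+12+5+21 = 68
Cheapest is Ravel–Fenn–Colne–Hale–Pirton–Yarm at 68 min.
So from Ravel the first move is to Fenn.

Fenn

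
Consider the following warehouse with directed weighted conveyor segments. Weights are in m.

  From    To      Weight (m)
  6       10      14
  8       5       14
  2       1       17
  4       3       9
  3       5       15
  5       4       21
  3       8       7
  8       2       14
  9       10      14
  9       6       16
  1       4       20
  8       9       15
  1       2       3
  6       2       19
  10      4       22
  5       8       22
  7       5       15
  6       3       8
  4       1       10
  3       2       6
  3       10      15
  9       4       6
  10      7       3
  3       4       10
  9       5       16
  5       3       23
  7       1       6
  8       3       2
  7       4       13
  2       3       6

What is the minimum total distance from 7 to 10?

30 m

Compare a few routes:
7–4–1–2–3–10: 13+10+3+6+15 = 47
7–4–3–10: 13+9+15 = 37
7–1–4–3–10: 6+20+9+15 = 50
7–1–2–3–10: 6+3+6+15 = 30
The minimum is 30 m via 7–1–2–3–10.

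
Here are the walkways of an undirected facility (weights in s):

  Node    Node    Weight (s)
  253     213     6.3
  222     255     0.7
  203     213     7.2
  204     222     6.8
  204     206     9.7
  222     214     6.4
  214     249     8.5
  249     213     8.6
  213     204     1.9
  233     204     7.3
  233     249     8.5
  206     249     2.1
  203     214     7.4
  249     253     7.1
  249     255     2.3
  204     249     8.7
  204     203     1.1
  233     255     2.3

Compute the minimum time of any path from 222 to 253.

10.1 s

Candidate routes:
222–204–213–253: 6.8+1.9+6.3 = 15
222–255–249–253: 0.7+2.3+7.1 = 10.1
The minimum is 10.1 s via 222–255–249–253.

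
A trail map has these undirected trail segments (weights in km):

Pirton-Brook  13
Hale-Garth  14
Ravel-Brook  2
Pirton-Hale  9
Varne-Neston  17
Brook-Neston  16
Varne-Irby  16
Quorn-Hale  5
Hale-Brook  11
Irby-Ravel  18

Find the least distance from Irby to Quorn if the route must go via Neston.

Shortest Irby→Neston: Irby → Varne → Neston = 33
Shortest Neston→Quorn: Neston → Brook → Hale → Quorn = 32
Total via Neston: 33 + 32 = 65 km.

65 km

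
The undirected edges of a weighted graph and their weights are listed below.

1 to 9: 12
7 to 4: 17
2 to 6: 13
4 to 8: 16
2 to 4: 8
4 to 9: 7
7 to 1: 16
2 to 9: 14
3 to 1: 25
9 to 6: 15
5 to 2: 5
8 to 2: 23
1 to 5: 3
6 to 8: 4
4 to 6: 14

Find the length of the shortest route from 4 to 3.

41

Running Dijkstra from 4:
4: 0
9: 7  (via 4)
2: 8  (via 4)
5: 13  (via 2)
6: 14  (via 4)
1: 16  (via 5)
8: 16  (via 4)
7: 17  (via 4)
3: 41  (via 1)
Shortest route: 4 → 2 → 5 → 1 → 3 = 41.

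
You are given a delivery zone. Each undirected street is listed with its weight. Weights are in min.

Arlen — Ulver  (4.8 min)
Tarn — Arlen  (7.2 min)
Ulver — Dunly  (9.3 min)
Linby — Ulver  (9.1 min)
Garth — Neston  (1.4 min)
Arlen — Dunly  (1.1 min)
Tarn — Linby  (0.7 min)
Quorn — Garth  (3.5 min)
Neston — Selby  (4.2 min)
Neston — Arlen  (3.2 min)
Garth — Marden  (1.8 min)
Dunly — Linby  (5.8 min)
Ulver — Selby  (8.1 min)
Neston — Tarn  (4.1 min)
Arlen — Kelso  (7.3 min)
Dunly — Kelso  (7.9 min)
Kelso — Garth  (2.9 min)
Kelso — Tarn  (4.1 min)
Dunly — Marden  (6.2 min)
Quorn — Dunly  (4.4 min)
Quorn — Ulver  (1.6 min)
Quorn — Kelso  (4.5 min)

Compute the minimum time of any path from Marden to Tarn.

Enumerating some paths:
Marden–Garth–Kelso–Tarn: 1.8+2.9+4.1 = 8.8
Marden–Garth–Neston–Tarn: 1.8+1.4+4.1 = 7.3
Marden–Dunly–Linby–Tarn: 6.2+5.8+0.7 = 12.7
Cheapest is Marden–Garth–Neston–Tarn at 7.3 min.

7.3 min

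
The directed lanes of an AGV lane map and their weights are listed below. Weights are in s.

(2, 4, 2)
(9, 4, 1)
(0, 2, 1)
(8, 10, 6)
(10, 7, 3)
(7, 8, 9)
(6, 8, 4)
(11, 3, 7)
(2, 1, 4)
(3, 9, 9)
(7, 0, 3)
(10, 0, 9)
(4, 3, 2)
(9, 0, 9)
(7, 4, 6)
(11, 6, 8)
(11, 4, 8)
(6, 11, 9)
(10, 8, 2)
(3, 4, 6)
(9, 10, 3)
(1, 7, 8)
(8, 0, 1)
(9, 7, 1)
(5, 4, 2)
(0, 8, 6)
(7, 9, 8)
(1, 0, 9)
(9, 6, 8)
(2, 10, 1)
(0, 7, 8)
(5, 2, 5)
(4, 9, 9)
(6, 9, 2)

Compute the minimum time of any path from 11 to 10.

13 s

Settle nodes by increasing distance from 11:
11: 0
3: 7  (via 11)
4: 8  (via 11)
6: 8  (via 11)
9: 10  (via 6)
7: 11  (via 9)
8: 12  (via 6)
0: 13  (via 8)
10: 13  (via 9)
Shortest route: 11–6–9–10 = 13 s.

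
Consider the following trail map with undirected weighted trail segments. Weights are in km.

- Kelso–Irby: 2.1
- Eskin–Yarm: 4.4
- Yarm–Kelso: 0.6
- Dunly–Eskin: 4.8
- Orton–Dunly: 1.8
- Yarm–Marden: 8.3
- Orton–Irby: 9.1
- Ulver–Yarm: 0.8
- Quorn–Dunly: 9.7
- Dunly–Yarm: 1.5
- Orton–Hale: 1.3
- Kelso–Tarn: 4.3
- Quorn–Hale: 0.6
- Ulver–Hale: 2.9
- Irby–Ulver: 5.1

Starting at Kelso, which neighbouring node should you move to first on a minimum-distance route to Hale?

Enumerating some paths:
Kelso → Yarm → Dunly → Orton → Hale: 0.6+1.5+1.8+1.3 = 5.2
Kelso → Yarm → Ulver → Hale: 0.6+0.8+2.9 = 4.3
Kelso → Irby → Ulver → Hale: 2.1+5.1+2.9 = 10.1
Cheapest is Kelso → Yarm → Ulver → Hale at 4.3 km.
So from Kelso the first move is to Yarm.

Yarm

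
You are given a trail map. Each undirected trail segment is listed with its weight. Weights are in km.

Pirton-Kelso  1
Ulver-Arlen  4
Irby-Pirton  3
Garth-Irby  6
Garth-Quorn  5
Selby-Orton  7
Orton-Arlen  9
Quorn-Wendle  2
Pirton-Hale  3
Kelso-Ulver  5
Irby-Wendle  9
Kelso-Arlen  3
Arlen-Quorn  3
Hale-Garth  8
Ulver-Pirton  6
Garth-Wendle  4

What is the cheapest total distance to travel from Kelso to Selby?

Compare a few routes:
Kelso–Pirton–Ulver–Arlen–Orton–Selby: 1+6+4+9+7 = 27
Kelso–Arlen–Orton–Selby: 3+9+7 = 19
Kelso–Pirton–Irby–Garth–Quorn–Arlen–Orton–Selby: 1+3+6+5+3+9+7 = 34
Kelso–Ulver–Arlen–Orton–Selby: 5+4+9+7 = 25
Cheapest is Kelso–Arlen–Orton–Selby at 19 km.

19 km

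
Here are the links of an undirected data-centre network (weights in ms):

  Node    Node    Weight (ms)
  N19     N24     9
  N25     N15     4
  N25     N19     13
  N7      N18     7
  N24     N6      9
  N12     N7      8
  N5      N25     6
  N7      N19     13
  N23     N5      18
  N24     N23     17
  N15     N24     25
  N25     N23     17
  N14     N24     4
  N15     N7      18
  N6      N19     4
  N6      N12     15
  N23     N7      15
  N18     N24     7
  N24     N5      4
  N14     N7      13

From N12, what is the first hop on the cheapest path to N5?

Enumerating some paths:
N12–N6–N24–N5: 15+9+4 = 28
N12–N7–N18–N24–N5: 8+7+7+4 = 26
Cheapest is N12–N7–N18–N24–N5 at 26 ms.
So from N12 the first move is to N7.

N7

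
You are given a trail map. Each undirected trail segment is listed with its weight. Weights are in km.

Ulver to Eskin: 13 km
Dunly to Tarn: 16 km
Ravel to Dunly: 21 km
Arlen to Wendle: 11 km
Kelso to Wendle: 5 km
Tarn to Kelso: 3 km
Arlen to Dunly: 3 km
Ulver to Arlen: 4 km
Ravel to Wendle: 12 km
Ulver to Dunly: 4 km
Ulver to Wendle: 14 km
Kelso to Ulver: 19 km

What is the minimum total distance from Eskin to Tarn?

Candidate routes:
Eskin → Ulver → Wendle → Kelso → Tarn: 13+14+5+3 = 35
Eskin → Ulver → Kelso → Tarn: 13+19+3 = 35
Eskin → Ulver → Dunly → Tarn: 13+4+16 = 33
Eskin → Ulver → Arlen → Dunly → Tarn: 13+4+3+16 = 36
The minimum is 33 km via Eskin → Ulver → Dunly → Tarn.

33 km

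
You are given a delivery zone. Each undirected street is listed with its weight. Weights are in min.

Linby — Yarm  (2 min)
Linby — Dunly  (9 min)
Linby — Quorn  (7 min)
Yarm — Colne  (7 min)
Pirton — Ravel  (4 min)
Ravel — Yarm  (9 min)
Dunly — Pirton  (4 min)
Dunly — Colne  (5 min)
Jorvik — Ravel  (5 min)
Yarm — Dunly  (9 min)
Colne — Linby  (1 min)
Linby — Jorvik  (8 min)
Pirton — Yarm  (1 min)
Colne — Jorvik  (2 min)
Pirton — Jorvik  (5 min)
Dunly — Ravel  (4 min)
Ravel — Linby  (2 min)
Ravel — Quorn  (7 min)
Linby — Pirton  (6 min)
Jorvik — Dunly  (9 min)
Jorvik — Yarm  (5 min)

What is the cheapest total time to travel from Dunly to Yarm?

5 min

Settle nodes by increasing distance from Dunly:
Dunly: 0
Ravel: 4  (via Dunly)
Pirton: 4  (via Dunly)
Colne: 5  (via Dunly)
Yarm: 5  (via Pirton)
Shortest route: Dunly → Pirton → Yarm = 5 min.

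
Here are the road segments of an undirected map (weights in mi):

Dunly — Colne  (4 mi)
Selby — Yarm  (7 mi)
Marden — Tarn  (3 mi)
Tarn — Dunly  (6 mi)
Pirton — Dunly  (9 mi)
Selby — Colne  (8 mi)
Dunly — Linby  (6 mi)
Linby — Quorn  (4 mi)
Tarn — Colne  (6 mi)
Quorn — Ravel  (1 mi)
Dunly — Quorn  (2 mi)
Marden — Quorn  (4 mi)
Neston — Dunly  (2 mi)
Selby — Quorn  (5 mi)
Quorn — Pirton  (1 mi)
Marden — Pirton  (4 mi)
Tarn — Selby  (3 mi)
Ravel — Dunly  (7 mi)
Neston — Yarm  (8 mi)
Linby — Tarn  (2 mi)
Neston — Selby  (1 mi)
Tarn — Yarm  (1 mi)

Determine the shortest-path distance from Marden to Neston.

Running Dijkstra from Marden:
Marden: 0
Tarn: 3  (via Marden)
Pirton: 4  (via Marden)
Yarm: 4  (via Tarn)
Quorn: 4  (via Marden)
Linby: 5  (via Tarn)
Ravel: 5  (via Quorn)
Selby: 6  (via Tarn)
Dunly: 6  (via Quorn)
Neston: 7  (via Selby)
Shortest route: Marden–Tarn–Selby–Neston = 7 mi.

7 mi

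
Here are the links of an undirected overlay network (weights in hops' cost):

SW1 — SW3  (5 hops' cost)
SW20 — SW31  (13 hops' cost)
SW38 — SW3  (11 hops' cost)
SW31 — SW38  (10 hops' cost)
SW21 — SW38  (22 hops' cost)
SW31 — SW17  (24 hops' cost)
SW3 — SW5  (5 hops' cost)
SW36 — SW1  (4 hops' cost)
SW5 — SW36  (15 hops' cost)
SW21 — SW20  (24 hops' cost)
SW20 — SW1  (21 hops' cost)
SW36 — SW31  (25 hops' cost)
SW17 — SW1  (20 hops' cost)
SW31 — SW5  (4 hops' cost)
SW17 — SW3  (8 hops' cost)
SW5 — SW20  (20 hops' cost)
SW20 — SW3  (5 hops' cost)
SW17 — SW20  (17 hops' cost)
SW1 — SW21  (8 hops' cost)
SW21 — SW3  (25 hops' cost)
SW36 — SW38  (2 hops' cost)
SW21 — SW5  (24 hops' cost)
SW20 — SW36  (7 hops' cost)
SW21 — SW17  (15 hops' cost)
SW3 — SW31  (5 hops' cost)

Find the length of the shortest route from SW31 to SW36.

Compare a few routes:
SW31–SW38–SW36: 10+2 = 12
SW31–SW3–SW20–SW36: 5+5+7 = 17
SW31–SW3–SW1–SW36: 5+5+4 = 14
The minimum is 12 hops' cost via SW31–SW38–SW36.

12 hops' cost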